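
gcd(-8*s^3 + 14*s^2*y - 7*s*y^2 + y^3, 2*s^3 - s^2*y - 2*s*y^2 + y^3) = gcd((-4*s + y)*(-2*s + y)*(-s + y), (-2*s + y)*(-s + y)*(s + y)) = 2*s^2 - 3*s*y + y^2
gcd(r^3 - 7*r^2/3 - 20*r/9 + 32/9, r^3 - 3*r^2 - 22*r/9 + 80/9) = r - 8/3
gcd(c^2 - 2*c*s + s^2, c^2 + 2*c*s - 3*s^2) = -c + s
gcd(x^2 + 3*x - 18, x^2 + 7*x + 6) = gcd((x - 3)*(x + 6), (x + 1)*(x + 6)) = x + 6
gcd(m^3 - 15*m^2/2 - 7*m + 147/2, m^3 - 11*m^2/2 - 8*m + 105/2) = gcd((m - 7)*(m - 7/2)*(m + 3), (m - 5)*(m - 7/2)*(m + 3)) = m^2 - m/2 - 21/2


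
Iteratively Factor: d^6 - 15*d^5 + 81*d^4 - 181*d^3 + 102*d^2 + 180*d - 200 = (d + 1)*(d^5 - 16*d^4 + 97*d^3 - 278*d^2 + 380*d - 200) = (d - 5)*(d + 1)*(d^4 - 11*d^3 + 42*d^2 - 68*d + 40) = (d - 5)*(d - 2)*(d + 1)*(d^3 - 9*d^2 + 24*d - 20) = (d - 5)*(d - 2)^2*(d + 1)*(d^2 - 7*d + 10) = (d - 5)*(d - 2)^3*(d + 1)*(d - 5)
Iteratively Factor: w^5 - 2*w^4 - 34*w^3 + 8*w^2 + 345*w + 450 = (w - 5)*(w^4 + 3*w^3 - 19*w^2 - 87*w - 90) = (w - 5)^2*(w^3 + 8*w^2 + 21*w + 18) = (w - 5)^2*(w + 3)*(w^2 + 5*w + 6) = (w - 5)^2*(w + 2)*(w + 3)*(w + 3)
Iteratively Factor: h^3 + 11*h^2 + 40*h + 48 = (h + 4)*(h^2 + 7*h + 12) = (h + 3)*(h + 4)*(h + 4)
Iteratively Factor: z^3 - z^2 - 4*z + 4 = (z - 1)*(z^2 - 4) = (z - 1)*(z + 2)*(z - 2)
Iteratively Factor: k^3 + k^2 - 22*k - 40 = (k - 5)*(k^2 + 6*k + 8) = (k - 5)*(k + 2)*(k + 4)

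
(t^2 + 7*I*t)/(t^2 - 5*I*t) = (t + 7*I)/(t - 5*I)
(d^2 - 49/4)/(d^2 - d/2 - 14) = (d - 7/2)/(d - 4)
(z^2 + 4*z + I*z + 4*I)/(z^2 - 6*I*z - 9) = (z^2 + z*(4 + I) + 4*I)/(z^2 - 6*I*z - 9)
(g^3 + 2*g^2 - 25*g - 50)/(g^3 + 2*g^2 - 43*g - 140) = (g^2 - 3*g - 10)/(g^2 - 3*g - 28)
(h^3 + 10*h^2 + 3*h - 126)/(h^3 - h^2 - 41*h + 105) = (h + 6)/(h - 5)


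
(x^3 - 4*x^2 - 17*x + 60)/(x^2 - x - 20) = x - 3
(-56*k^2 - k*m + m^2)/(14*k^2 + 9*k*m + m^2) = (-8*k + m)/(2*k + m)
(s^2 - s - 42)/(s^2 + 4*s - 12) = (s - 7)/(s - 2)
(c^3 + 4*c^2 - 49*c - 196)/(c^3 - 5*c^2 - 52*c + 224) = (c^2 - 3*c - 28)/(c^2 - 12*c + 32)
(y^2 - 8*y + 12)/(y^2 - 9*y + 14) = (y - 6)/(y - 7)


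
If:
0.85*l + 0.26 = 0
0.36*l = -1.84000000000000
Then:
No Solution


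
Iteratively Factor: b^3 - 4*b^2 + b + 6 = (b - 2)*(b^2 - 2*b - 3) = (b - 3)*(b - 2)*(b + 1)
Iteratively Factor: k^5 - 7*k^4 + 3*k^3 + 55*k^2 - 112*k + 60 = (k - 2)*(k^4 - 5*k^3 - 7*k^2 + 41*k - 30) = (k - 2)^2*(k^3 - 3*k^2 - 13*k + 15) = (k - 2)^2*(k - 1)*(k^2 - 2*k - 15) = (k - 2)^2*(k - 1)*(k + 3)*(k - 5)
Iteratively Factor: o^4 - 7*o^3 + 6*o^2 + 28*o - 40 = (o - 2)*(o^3 - 5*o^2 - 4*o + 20) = (o - 2)^2*(o^2 - 3*o - 10) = (o - 2)^2*(o + 2)*(o - 5)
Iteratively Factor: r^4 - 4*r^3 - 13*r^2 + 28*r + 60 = (r - 5)*(r^3 + r^2 - 8*r - 12) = (r - 5)*(r + 2)*(r^2 - r - 6) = (r - 5)*(r + 2)^2*(r - 3)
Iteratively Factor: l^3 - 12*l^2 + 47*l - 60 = (l - 3)*(l^2 - 9*l + 20) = (l - 4)*(l - 3)*(l - 5)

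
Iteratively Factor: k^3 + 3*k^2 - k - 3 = (k - 1)*(k^2 + 4*k + 3) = (k - 1)*(k + 1)*(k + 3)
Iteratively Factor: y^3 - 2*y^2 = (y)*(y^2 - 2*y) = y*(y - 2)*(y)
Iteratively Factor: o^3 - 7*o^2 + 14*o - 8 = (o - 2)*(o^2 - 5*o + 4) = (o - 2)*(o - 1)*(o - 4)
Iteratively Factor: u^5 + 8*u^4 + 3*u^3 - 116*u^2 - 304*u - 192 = (u + 1)*(u^4 + 7*u^3 - 4*u^2 - 112*u - 192) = (u - 4)*(u + 1)*(u^3 + 11*u^2 + 40*u + 48) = (u - 4)*(u + 1)*(u + 4)*(u^2 + 7*u + 12) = (u - 4)*(u + 1)*(u + 3)*(u + 4)*(u + 4)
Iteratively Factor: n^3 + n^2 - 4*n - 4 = (n + 1)*(n^2 - 4) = (n + 1)*(n + 2)*(n - 2)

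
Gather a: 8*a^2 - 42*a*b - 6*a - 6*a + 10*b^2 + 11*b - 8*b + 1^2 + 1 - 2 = 8*a^2 + a*(-42*b - 12) + 10*b^2 + 3*b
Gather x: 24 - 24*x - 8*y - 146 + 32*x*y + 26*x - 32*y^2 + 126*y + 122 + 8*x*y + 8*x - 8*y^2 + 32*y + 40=x*(40*y + 10) - 40*y^2 + 150*y + 40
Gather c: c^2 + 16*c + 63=c^2 + 16*c + 63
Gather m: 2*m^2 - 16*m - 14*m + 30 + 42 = 2*m^2 - 30*m + 72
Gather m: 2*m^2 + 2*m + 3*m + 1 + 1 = 2*m^2 + 5*m + 2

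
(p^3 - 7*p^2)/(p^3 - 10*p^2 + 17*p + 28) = p^2/(p^2 - 3*p - 4)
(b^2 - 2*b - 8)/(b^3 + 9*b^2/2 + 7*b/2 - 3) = 2*(b - 4)/(2*b^2 + 5*b - 3)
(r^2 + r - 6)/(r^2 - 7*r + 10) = (r + 3)/(r - 5)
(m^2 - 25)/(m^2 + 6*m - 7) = (m^2 - 25)/(m^2 + 6*m - 7)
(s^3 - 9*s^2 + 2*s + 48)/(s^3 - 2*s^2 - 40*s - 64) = (s - 3)/(s + 4)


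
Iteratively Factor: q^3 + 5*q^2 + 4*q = (q + 1)*(q^2 + 4*q) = (q + 1)*(q + 4)*(q)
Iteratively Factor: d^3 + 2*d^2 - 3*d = (d + 3)*(d^2 - d) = (d - 1)*(d + 3)*(d)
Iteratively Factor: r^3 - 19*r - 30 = (r + 3)*(r^2 - 3*r - 10) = (r + 2)*(r + 3)*(r - 5)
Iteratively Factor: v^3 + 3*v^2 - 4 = (v + 2)*(v^2 + v - 2) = (v + 2)^2*(v - 1)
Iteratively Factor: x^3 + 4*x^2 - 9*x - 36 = (x + 4)*(x^2 - 9) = (x - 3)*(x + 4)*(x + 3)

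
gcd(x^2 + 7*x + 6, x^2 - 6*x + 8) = 1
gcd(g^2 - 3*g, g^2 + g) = g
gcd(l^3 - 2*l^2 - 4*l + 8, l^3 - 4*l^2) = 1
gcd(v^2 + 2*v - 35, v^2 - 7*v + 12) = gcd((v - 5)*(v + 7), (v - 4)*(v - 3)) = 1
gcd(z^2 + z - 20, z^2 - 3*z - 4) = z - 4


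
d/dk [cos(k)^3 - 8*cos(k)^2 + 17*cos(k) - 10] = (-3*cos(k)^2 + 16*cos(k) - 17)*sin(k)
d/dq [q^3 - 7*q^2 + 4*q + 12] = 3*q^2 - 14*q + 4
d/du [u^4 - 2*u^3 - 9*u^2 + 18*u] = 4*u^3 - 6*u^2 - 18*u + 18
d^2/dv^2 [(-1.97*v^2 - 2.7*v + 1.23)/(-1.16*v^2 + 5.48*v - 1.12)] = (32.312032*v^3 - 25.287072*v^2 + 25.866144*v - 32.593376)/(1.560896*v^6 - 22.121664*v^5 + 109.027008*v^4 - 207.284288*v^3 + 105.267456*v^2 - 20.622336*v + 1.404928)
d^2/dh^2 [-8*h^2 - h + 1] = -16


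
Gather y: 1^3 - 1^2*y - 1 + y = 0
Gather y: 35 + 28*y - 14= 28*y + 21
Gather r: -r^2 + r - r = -r^2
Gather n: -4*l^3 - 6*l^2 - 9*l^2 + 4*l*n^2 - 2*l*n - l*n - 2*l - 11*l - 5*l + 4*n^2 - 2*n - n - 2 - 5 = -4*l^3 - 15*l^2 - 18*l + n^2*(4*l + 4) + n*(-3*l - 3) - 7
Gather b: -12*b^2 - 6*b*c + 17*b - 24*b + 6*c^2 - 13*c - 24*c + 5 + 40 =-12*b^2 + b*(-6*c - 7) + 6*c^2 - 37*c + 45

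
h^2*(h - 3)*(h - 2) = h^4 - 5*h^3 + 6*h^2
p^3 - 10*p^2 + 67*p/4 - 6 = (p - 8)*(p - 3/2)*(p - 1/2)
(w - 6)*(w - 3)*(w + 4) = w^3 - 5*w^2 - 18*w + 72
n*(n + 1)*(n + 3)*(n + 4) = n^4 + 8*n^3 + 19*n^2 + 12*n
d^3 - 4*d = d*(d - 2)*(d + 2)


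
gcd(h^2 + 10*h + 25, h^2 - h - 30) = h + 5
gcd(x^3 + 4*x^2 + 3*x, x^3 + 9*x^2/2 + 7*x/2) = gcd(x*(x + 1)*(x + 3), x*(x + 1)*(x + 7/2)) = x^2 + x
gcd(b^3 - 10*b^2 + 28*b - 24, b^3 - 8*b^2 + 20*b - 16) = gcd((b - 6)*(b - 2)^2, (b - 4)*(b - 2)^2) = b^2 - 4*b + 4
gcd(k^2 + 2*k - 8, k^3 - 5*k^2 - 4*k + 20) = k - 2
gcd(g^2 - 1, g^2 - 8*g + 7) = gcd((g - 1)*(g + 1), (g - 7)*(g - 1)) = g - 1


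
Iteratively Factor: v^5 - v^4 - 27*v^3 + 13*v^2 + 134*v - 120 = (v - 1)*(v^4 - 27*v^2 - 14*v + 120) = (v - 5)*(v - 1)*(v^3 + 5*v^2 - 2*v - 24) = (v - 5)*(v - 1)*(v + 3)*(v^2 + 2*v - 8) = (v - 5)*(v - 1)*(v + 3)*(v + 4)*(v - 2)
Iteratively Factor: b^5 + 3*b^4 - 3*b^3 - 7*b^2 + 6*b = (b + 2)*(b^4 + b^3 - 5*b^2 + 3*b) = (b - 1)*(b + 2)*(b^3 + 2*b^2 - 3*b) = (b - 1)^2*(b + 2)*(b^2 + 3*b) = b*(b - 1)^2*(b + 2)*(b + 3)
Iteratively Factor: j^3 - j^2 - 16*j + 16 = (j - 4)*(j^2 + 3*j - 4) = (j - 4)*(j - 1)*(j + 4)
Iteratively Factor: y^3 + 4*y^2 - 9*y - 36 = (y - 3)*(y^2 + 7*y + 12) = (y - 3)*(y + 3)*(y + 4)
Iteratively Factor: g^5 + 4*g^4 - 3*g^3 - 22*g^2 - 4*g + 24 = (g + 3)*(g^4 + g^3 - 6*g^2 - 4*g + 8) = (g + 2)*(g + 3)*(g^3 - g^2 - 4*g + 4) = (g + 2)^2*(g + 3)*(g^2 - 3*g + 2) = (g - 2)*(g + 2)^2*(g + 3)*(g - 1)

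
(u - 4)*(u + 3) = u^2 - u - 12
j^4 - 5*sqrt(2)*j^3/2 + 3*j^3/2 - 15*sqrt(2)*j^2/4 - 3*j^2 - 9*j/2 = j*(j + 3/2)*(j - 3*sqrt(2))*(j + sqrt(2)/2)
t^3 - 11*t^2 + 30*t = t*(t - 6)*(t - 5)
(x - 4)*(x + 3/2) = x^2 - 5*x/2 - 6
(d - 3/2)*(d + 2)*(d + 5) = d^3 + 11*d^2/2 - d/2 - 15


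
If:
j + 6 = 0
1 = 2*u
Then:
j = -6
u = 1/2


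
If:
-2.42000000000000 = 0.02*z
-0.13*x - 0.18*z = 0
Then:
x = 167.54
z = -121.00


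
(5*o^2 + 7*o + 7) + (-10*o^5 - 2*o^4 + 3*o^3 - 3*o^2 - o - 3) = -10*o^5 - 2*o^4 + 3*o^3 + 2*o^2 + 6*o + 4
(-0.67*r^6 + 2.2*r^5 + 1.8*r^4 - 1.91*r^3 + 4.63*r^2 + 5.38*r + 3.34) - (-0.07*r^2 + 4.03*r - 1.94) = -0.67*r^6 + 2.2*r^5 + 1.8*r^4 - 1.91*r^3 + 4.7*r^2 + 1.35*r + 5.28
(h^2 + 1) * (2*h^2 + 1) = 2*h^4 + 3*h^2 + 1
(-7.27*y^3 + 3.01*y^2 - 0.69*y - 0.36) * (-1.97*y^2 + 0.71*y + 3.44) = 14.3219*y^5 - 11.0914*y^4 - 21.5124*y^3 + 10.5737*y^2 - 2.6292*y - 1.2384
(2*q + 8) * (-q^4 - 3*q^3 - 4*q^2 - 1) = -2*q^5 - 14*q^4 - 32*q^3 - 32*q^2 - 2*q - 8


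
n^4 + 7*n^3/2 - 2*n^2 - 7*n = n*(n + 7/2)*(n - sqrt(2))*(n + sqrt(2))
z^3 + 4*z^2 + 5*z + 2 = (z + 1)^2*(z + 2)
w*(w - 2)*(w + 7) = w^3 + 5*w^2 - 14*w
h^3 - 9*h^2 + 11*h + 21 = (h - 7)*(h - 3)*(h + 1)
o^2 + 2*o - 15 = (o - 3)*(o + 5)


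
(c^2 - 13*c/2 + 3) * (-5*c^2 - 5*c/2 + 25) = -5*c^4 + 30*c^3 + 105*c^2/4 - 170*c + 75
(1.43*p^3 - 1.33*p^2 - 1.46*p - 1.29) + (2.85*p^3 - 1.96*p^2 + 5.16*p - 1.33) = 4.28*p^3 - 3.29*p^2 + 3.7*p - 2.62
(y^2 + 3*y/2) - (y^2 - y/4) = 7*y/4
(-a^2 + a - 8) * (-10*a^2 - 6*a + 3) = 10*a^4 - 4*a^3 + 71*a^2 + 51*a - 24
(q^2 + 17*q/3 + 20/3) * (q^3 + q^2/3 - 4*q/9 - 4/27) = q^5 + 6*q^4 + 73*q^3/9 - 4*q^2/9 - 308*q/81 - 80/81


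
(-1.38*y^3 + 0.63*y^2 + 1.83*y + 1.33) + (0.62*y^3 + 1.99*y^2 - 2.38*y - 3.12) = -0.76*y^3 + 2.62*y^2 - 0.55*y - 1.79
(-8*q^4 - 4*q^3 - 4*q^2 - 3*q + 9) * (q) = -8*q^5 - 4*q^4 - 4*q^3 - 3*q^2 + 9*q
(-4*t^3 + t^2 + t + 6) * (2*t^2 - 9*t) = -8*t^5 + 38*t^4 - 7*t^3 + 3*t^2 - 54*t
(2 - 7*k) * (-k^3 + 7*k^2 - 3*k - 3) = 7*k^4 - 51*k^3 + 35*k^2 + 15*k - 6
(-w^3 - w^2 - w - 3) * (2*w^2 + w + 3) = -2*w^5 - 3*w^4 - 6*w^3 - 10*w^2 - 6*w - 9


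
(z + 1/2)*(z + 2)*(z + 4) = z^3 + 13*z^2/2 + 11*z + 4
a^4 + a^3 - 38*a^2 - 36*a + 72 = (a - 6)*(a - 1)*(a + 2)*(a + 6)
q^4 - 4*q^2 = q^2*(q - 2)*(q + 2)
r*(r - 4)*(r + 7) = r^3 + 3*r^2 - 28*r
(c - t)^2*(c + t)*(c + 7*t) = c^4 + 6*c^3*t - 8*c^2*t^2 - 6*c*t^3 + 7*t^4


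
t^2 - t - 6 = (t - 3)*(t + 2)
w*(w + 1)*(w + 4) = w^3 + 5*w^2 + 4*w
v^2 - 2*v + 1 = (v - 1)^2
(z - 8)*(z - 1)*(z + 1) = z^3 - 8*z^2 - z + 8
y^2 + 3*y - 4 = (y - 1)*(y + 4)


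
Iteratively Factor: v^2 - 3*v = (v)*(v - 3)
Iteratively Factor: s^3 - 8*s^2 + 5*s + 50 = (s - 5)*(s^2 - 3*s - 10) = (s - 5)*(s + 2)*(s - 5)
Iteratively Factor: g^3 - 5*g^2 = (g)*(g^2 - 5*g) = g*(g - 5)*(g)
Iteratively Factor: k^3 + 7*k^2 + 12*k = (k)*(k^2 + 7*k + 12) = k*(k + 3)*(k + 4)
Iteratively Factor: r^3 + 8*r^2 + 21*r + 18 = (r + 2)*(r^2 + 6*r + 9) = (r + 2)*(r + 3)*(r + 3)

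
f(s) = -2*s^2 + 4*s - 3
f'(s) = 4 - 4*s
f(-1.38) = -12.33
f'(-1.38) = 9.52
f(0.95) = -1.00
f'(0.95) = 0.20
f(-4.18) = -54.66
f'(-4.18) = 20.72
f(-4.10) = -53.02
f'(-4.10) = 20.40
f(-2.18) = -21.22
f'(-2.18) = 12.72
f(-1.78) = -16.46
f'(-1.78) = 11.12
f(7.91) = -96.50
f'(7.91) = -27.64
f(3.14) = -10.16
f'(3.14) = -8.56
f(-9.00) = -201.00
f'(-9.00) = 40.00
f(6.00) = -51.00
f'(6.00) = -20.00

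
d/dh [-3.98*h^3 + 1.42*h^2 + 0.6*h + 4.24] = -11.94*h^2 + 2.84*h + 0.6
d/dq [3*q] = 3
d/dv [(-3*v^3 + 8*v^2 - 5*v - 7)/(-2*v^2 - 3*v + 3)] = (6*v^4 + 18*v^3 - 61*v^2 + 20*v - 36)/(4*v^4 + 12*v^3 - 3*v^2 - 18*v + 9)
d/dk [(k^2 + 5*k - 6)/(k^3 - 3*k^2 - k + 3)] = (-k^2 - 12*k + 9)/(k^4 - 4*k^3 - 2*k^2 + 12*k + 9)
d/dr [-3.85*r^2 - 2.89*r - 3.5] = -7.7*r - 2.89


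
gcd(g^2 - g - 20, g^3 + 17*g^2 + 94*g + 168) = g + 4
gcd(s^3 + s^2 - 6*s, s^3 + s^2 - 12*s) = s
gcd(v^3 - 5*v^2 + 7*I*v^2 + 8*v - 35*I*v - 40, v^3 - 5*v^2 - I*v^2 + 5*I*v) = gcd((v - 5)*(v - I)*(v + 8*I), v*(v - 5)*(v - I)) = v^2 + v*(-5 - I) + 5*I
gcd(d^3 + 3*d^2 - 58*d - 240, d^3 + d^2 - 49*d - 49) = 1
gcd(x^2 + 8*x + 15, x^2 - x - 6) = 1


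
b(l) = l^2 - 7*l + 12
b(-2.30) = 33.39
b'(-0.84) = -8.68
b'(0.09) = -6.82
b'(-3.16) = -13.32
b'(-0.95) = -8.90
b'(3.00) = -1.00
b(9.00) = 30.00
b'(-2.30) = -11.60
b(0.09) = 11.38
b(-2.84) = 39.95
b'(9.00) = 11.00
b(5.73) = 4.72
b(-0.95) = 19.55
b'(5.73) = 4.46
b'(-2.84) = -12.68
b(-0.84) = 18.59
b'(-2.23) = -11.46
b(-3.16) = 44.11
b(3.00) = 0.00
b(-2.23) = 32.58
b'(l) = 2*l - 7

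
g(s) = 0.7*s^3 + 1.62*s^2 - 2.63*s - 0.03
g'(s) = 2.1*s^2 + 3.24*s - 2.63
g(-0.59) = 1.94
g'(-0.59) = -3.81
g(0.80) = -0.74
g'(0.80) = 1.31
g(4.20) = 69.36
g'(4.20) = 48.02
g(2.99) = 25.30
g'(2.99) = 25.83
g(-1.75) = 5.78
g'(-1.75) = -1.87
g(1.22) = 0.44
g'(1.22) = 4.45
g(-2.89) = 4.20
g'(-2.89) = 5.55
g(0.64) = -0.87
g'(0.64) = 0.30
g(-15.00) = -1958.58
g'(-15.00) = 421.27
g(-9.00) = -355.44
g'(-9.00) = 138.31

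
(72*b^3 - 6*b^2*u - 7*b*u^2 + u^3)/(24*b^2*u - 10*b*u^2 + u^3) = (3*b + u)/u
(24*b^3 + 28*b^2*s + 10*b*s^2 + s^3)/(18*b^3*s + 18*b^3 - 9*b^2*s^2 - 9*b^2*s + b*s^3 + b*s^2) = (24*b^3 + 28*b^2*s + 10*b*s^2 + s^3)/(b*(18*b^2*s + 18*b^2 - 9*b*s^2 - 9*b*s + s^3 + s^2))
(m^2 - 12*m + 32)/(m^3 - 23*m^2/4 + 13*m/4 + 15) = 4*(m - 8)/(4*m^2 - 7*m - 15)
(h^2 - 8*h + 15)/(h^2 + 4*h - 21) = (h - 5)/(h + 7)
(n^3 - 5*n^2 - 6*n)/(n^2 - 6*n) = n + 1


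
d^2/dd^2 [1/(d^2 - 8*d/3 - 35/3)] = 6*(9*d^2 - 24*d - 4*(3*d - 4)^2 - 105)/(-3*d^2 + 8*d + 35)^3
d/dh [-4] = 0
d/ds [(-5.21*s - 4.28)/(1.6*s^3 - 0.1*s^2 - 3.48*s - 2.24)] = (16.672*s^3 + 20.023*s^2 - 0.856000000000002*s - 3.224)/(2.56*s^6 - 0.32*s^5 - 11.126*s^4 - 6.472*s^3 + 12.5584*s^2 + 15.5904*s + 5.0176)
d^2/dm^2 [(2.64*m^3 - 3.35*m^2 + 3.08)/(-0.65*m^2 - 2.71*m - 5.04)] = (-1.77635683940025e-15*m^5 + 7.105427357601e-15*m^4 - 33.281618*m^3 - 290.004456*m^2 - 434.913864*m + 145.131224)/(0.274625*m^6 + 3.434925*m^5 + 20.709195*m^4 + 73.170271*m^3 + 160.575912*m^2 + 206.515008*m + 128.024064)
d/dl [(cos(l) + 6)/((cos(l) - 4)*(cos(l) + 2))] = (cos(l)^2 + 12*cos(l) - 4)*sin(l)/((cos(l) - 4)^2*(cos(l) + 2)^2)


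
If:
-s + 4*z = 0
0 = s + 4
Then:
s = -4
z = -1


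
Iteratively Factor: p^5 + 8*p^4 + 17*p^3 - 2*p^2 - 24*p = (p + 3)*(p^4 + 5*p^3 + 2*p^2 - 8*p) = (p - 1)*(p + 3)*(p^3 + 6*p^2 + 8*p) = p*(p - 1)*(p + 3)*(p^2 + 6*p + 8) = p*(p - 1)*(p + 2)*(p + 3)*(p + 4)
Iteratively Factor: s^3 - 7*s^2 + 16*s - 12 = (s - 3)*(s^2 - 4*s + 4) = (s - 3)*(s - 2)*(s - 2)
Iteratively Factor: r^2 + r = (r + 1)*(r)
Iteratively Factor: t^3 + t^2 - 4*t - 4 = (t + 1)*(t^2 - 4) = (t - 2)*(t + 1)*(t + 2)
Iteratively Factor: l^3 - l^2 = (l - 1)*(l^2) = l*(l - 1)*(l)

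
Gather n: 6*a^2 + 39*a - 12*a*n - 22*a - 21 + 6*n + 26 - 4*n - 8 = 6*a^2 + 17*a + n*(2 - 12*a) - 3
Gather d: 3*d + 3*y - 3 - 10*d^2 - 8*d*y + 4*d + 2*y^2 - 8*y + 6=-10*d^2 + d*(7 - 8*y) + 2*y^2 - 5*y + 3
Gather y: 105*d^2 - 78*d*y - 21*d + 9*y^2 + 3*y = 105*d^2 - 21*d + 9*y^2 + y*(3 - 78*d)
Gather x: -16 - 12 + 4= -24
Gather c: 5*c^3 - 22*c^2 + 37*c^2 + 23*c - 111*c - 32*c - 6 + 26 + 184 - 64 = 5*c^3 + 15*c^2 - 120*c + 140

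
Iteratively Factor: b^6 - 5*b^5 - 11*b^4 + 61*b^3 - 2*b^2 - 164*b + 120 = (b - 5)*(b^5 - 11*b^3 + 6*b^2 + 28*b - 24) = (b - 5)*(b - 2)*(b^4 + 2*b^3 - 7*b^2 - 8*b + 12) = (b - 5)*(b - 2)*(b + 3)*(b^3 - b^2 - 4*b + 4) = (b - 5)*(b - 2)*(b - 1)*(b + 3)*(b^2 - 4) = (b - 5)*(b - 2)^2*(b - 1)*(b + 3)*(b + 2)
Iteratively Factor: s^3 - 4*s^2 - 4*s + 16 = (s + 2)*(s^2 - 6*s + 8) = (s - 4)*(s + 2)*(s - 2)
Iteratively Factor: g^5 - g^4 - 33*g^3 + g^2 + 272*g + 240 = (g + 1)*(g^4 - 2*g^3 - 31*g^2 + 32*g + 240) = (g - 5)*(g + 1)*(g^3 + 3*g^2 - 16*g - 48) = (g - 5)*(g + 1)*(g + 3)*(g^2 - 16) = (g - 5)*(g - 4)*(g + 1)*(g + 3)*(g + 4)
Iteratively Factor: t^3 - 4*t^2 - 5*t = (t - 5)*(t^2 + t) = t*(t - 5)*(t + 1)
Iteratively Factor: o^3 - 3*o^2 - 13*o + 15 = (o + 3)*(o^2 - 6*o + 5) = (o - 5)*(o + 3)*(o - 1)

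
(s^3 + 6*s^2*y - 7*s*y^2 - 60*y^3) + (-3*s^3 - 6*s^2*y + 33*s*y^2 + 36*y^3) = -2*s^3 + 26*s*y^2 - 24*y^3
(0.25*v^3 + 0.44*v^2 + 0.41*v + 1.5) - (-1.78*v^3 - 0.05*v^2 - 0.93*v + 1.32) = 2.03*v^3 + 0.49*v^2 + 1.34*v + 0.18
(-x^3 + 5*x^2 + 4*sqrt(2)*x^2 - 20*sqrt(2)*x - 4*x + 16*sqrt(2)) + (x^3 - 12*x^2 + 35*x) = -7*x^2 + 4*sqrt(2)*x^2 - 20*sqrt(2)*x + 31*x + 16*sqrt(2)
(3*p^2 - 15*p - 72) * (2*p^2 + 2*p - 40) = 6*p^4 - 24*p^3 - 294*p^2 + 456*p + 2880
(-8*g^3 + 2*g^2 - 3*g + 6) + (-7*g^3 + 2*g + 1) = -15*g^3 + 2*g^2 - g + 7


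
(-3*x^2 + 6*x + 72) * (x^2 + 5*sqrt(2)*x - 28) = -3*x^4 - 15*sqrt(2)*x^3 + 6*x^3 + 30*sqrt(2)*x^2 + 156*x^2 - 168*x + 360*sqrt(2)*x - 2016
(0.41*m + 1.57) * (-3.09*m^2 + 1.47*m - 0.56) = -1.2669*m^3 - 4.2486*m^2 + 2.0783*m - 0.8792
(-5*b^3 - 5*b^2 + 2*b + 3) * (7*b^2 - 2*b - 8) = -35*b^5 - 25*b^4 + 64*b^3 + 57*b^2 - 22*b - 24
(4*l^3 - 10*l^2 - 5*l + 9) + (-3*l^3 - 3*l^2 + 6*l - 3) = l^3 - 13*l^2 + l + 6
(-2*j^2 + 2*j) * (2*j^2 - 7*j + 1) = -4*j^4 + 18*j^3 - 16*j^2 + 2*j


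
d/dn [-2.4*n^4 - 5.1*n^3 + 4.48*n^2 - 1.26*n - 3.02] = -9.6*n^3 - 15.3*n^2 + 8.96*n - 1.26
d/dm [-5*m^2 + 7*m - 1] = 7 - 10*m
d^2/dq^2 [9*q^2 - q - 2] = 18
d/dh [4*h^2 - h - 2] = 8*h - 1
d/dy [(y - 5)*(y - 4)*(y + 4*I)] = 3*y^2 + y*(-18 + 8*I) + 20 - 36*I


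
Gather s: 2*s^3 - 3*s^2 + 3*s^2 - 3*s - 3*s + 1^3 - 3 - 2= 2*s^3 - 6*s - 4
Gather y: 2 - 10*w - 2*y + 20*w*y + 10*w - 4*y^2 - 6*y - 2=-4*y^2 + y*(20*w - 8)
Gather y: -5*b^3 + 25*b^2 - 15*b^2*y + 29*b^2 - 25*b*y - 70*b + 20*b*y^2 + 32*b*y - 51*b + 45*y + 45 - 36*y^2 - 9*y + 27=-5*b^3 + 54*b^2 - 121*b + y^2*(20*b - 36) + y*(-15*b^2 + 7*b + 36) + 72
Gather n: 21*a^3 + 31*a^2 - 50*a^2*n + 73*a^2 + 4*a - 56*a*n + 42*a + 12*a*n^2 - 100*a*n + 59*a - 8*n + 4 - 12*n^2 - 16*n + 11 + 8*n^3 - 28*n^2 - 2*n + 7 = 21*a^3 + 104*a^2 + 105*a + 8*n^3 + n^2*(12*a - 40) + n*(-50*a^2 - 156*a - 26) + 22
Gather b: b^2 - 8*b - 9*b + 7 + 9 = b^2 - 17*b + 16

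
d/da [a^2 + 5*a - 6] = 2*a + 5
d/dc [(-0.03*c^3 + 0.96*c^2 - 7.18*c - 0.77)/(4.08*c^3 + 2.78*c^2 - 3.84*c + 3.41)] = (-4.0002*c^4 + 58.8192*c^3 + 25.3919*c^2 + 10.8284*c - 27.4406)/(16.6464*c^6 + 22.6848*c^5 - 23.606*c^4 + 6.4752*c^3 + 33.7052*c^2 - 26.1888*c + 11.6281)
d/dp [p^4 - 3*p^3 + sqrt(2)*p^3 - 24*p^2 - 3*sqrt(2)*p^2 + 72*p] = 4*p^3 - 9*p^2 + 3*sqrt(2)*p^2 - 48*p - 6*sqrt(2)*p + 72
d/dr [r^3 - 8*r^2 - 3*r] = 3*r^2 - 16*r - 3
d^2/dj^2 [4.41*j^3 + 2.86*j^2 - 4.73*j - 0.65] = 26.46*j + 5.72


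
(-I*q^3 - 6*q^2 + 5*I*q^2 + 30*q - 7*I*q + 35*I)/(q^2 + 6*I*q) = (-I*q^3 + q^2*(-6 + 5*I) + q*(30 - 7*I) + 35*I)/(q*(q + 6*I))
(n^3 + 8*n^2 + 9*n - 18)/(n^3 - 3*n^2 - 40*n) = (-n^3 - 8*n^2 - 9*n + 18)/(n*(-n^2 + 3*n + 40))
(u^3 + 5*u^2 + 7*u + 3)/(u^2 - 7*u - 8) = (u^2 + 4*u + 3)/(u - 8)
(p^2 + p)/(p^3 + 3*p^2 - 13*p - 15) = p/(p^2 + 2*p - 15)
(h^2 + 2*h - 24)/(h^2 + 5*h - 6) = (h - 4)/(h - 1)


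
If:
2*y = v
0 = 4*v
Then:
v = 0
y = 0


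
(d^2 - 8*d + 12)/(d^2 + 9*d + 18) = (d^2 - 8*d + 12)/(d^2 + 9*d + 18)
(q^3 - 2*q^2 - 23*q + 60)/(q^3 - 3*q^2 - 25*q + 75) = (q - 4)/(q - 5)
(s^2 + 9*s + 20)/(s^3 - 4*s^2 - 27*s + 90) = (s + 4)/(s^2 - 9*s + 18)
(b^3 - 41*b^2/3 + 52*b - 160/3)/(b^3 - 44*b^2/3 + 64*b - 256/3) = (3*b - 5)/(3*b - 8)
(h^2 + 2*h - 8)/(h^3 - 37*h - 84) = (h - 2)/(h^2 - 4*h - 21)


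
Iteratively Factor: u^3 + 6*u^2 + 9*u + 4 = (u + 1)*(u^2 + 5*u + 4) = (u + 1)^2*(u + 4)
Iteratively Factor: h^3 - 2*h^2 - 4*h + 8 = (h - 2)*(h^2 - 4) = (h - 2)^2*(h + 2)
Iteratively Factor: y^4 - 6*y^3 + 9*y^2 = (y)*(y^3 - 6*y^2 + 9*y) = y^2*(y^2 - 6*y + 9) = y^2*(y - 3)*(y - 3)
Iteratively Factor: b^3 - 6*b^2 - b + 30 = (b + 2)*(b^2 - 8*b + 15) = (b - 5)*(b + 2)*(b - 3)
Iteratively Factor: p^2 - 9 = (p + 3)*(p - 3)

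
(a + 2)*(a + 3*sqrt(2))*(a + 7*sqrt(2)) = a^3 + 2*a^2 + 10*sqrt(2)*a^2 + 20*sqrt(2)*a + 42*a + 84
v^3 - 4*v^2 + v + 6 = (v - 3)*(v - 2)*(v + 1)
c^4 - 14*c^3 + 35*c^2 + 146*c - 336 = (c - 8)*(c - 7)*(c - 2)*(c + 3)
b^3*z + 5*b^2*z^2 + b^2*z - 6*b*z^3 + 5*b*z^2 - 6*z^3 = (b - z)*(b + 6*z)*(b*z + z)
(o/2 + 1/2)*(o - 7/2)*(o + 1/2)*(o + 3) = o^4/2 + o^3/2 - 43*o^2/8 - 8*o - 21/8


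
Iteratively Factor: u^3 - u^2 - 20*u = (u - 5)*(u^2 + 4*u) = u*(u - 5)*(u + 4)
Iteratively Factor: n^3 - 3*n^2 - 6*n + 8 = (n - 1)*(n^2 - 2*n - 8) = (n - 4)*(n - 1)*(n + 2)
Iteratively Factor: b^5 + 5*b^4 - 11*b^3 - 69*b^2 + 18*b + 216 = (b - 2)*(b^4 + 7*b^3 + 3*b^2 - 63*b - 108) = (b - 3)*(b - 2)*(b^3 + 10*b^2 + 33*b + 36) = (b - 3)*(b - 2)*(b + 3)*(b^2 + 7*b + 12) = (b - 3)*(b - 2)*(b + 3)*(b + 4)*(b + 3)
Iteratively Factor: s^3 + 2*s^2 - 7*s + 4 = (s - 1)*(s^2 + 3*s - 4) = (s - 1)*(s + 4)*(s - 1)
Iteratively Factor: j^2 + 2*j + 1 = (j + 1)*(j + 1)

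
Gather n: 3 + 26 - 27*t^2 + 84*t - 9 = -27*t^2 + 84*t + 20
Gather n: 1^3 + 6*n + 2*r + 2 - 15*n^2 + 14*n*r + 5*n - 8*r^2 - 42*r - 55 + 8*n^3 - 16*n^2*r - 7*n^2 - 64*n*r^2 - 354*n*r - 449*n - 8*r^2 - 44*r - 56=8*n^3 + n^2*(-16*r - 22) + n*(-64*r^2 - 340*r - 438) - 16*r^2 - 84*r - 108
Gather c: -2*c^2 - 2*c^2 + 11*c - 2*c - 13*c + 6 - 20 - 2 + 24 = -4*c^2 - 4*c + 8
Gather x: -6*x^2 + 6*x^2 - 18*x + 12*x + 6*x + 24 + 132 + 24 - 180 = 0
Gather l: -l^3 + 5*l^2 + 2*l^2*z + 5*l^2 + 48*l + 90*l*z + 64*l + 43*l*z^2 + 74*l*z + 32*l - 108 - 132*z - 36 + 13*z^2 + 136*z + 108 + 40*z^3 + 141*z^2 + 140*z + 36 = -l^3 + l^2*(2*z + 10) + l*(43*z^2 + 164*z + 144) + 40*z^3 + 154*z^2 + 144*z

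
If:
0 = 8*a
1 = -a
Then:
No Solution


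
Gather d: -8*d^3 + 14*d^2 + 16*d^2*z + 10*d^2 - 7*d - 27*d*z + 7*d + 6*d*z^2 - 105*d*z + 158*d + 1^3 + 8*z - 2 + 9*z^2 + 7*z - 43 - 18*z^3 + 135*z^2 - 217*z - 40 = -8*d^3 + d^2*(16*z + 24) + d*(6*z^2 - 132*z + 158) - 18*z^3 + 144*z^2 - 202*z - 84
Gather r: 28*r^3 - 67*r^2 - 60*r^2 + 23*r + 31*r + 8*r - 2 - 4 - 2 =28*r^3 - 127*r^2 + 62*r - 8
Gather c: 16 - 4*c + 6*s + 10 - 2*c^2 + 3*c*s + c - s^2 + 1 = -2*c^2 + c*(3*s - 3) - s^2 + 6*s + 27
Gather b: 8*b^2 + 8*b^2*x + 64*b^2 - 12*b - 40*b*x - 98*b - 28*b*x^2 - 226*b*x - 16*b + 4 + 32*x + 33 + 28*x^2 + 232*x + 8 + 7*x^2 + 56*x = b^2*(8*x + 72) + b*(-28*x^2 - 266*x - 126) + 35*x^2 + 320*x + 45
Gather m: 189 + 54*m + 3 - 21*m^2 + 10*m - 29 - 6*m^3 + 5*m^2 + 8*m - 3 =-6*m^3 - 16*m^2 + 72*m + 160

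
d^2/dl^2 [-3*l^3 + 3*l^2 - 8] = 6 - 18*l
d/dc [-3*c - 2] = -3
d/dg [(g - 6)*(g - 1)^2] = (g - 1)*(3*g - 13)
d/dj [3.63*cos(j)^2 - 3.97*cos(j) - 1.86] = (3.97 - 7.26*cos(j))*sin(j)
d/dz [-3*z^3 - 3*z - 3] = -9*z^2 - 3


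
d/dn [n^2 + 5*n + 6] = 2*n + 5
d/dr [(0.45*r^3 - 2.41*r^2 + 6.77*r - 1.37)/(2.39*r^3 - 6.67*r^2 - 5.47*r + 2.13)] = (4.44089209850063e-16*r^5 + 2.7584*r^4 - 37.2836*r^3 + 71.037*r^2 - 28.5424*r + 6.9262)/(5.7121*r^6 - 31.8826*r^5 + 18.3423*r^4 + 83.1512*r^3 + 1.5067*r^2 - 23.3022*r + 4.5369)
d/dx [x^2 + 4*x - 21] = 2*x + 4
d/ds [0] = 0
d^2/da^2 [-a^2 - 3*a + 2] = -2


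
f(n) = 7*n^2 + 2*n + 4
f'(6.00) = 86.00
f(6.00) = 268.00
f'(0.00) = 2.00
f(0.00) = 4.00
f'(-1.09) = -13.26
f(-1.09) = 10.14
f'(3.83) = 55.62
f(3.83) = 114.34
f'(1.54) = 23.56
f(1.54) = 23.68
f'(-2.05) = -26.70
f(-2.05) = 29.32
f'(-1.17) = -14.38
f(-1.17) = 11.24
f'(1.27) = 19.78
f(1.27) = 17.83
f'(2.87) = 42.18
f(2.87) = 67.40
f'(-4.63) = -62.82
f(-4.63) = 144.80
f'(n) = 14*n + 2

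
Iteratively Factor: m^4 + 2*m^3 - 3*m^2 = (m)*(m^3 + 2*m^2 - 3*m) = m*(m - 1)*(m^2 + 3*m) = m^2*(m - 1)*(m + 3)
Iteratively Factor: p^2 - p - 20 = (p - 5)*(p + 4)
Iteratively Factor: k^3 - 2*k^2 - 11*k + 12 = (k - 4)*(k^2 + 2*k - 3) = (k - 4)*(k - 1)*(k + 3)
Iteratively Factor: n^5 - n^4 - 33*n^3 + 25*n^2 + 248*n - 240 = (n + 4)*(n^4 - 5*n^3 - 13*n^2 + 77*n - 60) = (n - 3)*(n + 4)*(n^3 - 2*n^2 - 19*n + 20) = (n - 5)*(n - 3)*(n + 4)*(n^2 + 3*n - 4) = (n - 5)*(n - 3)*(n + 4)^2*(n - 1)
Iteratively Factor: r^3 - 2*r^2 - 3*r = (r + 1)*(r^2 - 3*r) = (r - 3)*(r + 1)*(r)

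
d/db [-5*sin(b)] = -5*cos(b)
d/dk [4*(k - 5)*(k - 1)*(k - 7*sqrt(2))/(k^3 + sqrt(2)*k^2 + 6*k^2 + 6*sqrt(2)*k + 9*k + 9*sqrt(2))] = 16*(2*sqrt(2)*k^3 + 3*k^3 - 24*sqrt(2)*k^2 - 7*k^2 - 42*k + 16*sqrt(2)*k + 30*sqrt(2) + 98)/(k^5 + 2*sqrt(2)*k^4 + 9*k^4 + 18*sqrt(2)*k^3 + 29*k^3 + 45*k^2 + 54*sqrt(2)*k^2 + 54*k + 54*sqrt(2)*k + 54)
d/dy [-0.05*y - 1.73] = -0.0500000000000000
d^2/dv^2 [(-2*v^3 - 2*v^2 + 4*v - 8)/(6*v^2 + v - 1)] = 4*(71*v^3 - 447*v^2 - 39*v - 27)/(216*v^6 + 108*v^5 - 90*v^4 - 35*v^3 + 15*v^2 + 3*v - 1)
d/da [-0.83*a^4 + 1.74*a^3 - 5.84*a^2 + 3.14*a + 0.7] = -3.32*a^3 + 5.22*a^2 - 11.68*a + 3.14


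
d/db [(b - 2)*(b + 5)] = 2*b + 3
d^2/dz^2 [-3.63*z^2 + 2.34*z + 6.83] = -7.26000000000000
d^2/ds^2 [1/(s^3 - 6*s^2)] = 6*((2 - s)*(s - 6) + 3*(s - 4)^2)/(s^4*(s - 6)^3)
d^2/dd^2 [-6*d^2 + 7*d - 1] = -12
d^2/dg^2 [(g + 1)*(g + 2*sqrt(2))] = 2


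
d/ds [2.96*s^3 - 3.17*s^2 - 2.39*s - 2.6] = 8.88*s^2 - 6.34*s - 2.39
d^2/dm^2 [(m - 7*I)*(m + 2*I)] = 2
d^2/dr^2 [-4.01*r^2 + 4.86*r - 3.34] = -8.02000000000000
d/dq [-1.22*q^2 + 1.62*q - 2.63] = 1.62 - 2.44*q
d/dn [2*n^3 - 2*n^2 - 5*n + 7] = 6*n^2 - 4*n - 5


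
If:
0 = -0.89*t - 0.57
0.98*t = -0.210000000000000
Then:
No Solution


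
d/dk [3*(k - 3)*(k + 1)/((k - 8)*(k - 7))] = 3*(-13*k^2 + 118*k - 157)/(k^4 - 30*k^3 + 337*k^2 - 1680*k + 3136)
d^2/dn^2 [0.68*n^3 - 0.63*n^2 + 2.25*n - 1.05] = 4.08*n - 1.26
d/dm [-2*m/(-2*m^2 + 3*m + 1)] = 2*(-2*m^2 - 1)/(4*m^4 - 12*m^3 + 5*m^2 + 6*m + 1)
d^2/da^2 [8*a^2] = 16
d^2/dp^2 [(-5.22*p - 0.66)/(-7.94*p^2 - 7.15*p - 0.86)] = ((5.22*p + 0.66)*(15.88*p + 7.15)*(31.76*p + 14.3) - (248.6808*p + 85.1268)*(7.94*p^2 + 7.15*p + 0.86))/(7.94*p^2 + 7.15*p + 0.86)^3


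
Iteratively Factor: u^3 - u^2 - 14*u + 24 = (u - 3)*(u^2 + 2*u - 8) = (u - 3)*(u - 2)*(u + 4)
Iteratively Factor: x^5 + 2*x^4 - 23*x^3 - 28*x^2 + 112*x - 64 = (x - 4)*(x^4 + 6*x^3 + x^2 - 24*x + 16) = (x - 4)*(x - 1)*(x^3 + 7*x^2 + 8*x - 16) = (x - 4)*(x - 1)^2*(x^2 + 8*x + 16) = (x - 4)*(x - 1)^2*(x + 4)*(x + 4)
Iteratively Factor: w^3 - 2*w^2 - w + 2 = (w - 1)*(w^2 - w - 2) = (w - 1)*(w + 1)*(w - 2)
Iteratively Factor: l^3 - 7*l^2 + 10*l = (l)*(l^2 - 7*l + 10) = l*(l - 5)*(l - 2)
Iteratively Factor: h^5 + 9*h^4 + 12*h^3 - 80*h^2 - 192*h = (h + 4)*(h^4 + 5*h^3 - 8*h^2 - 48*h) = (h + 4)^2*(h^3 + h^2 - 12*h) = (h - 3)*(h + 4)^2*(h^2 + 4*h) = (h - 3)*(h + 4)^3*(h)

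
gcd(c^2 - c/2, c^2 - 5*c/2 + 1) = c - 1/2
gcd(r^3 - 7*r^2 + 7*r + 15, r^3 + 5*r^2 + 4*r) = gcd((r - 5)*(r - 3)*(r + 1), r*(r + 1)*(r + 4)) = r + 1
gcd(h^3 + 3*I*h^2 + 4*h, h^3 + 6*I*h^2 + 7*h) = h^2 - I*h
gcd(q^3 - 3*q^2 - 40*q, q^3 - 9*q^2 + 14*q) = q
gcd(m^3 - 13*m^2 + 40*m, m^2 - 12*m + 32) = m - 8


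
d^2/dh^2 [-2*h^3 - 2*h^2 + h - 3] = -12*h - 4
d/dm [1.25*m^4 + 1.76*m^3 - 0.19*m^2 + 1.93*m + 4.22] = 5.0*m^3 + 5.28*m^2 - 0.38*m + 1.93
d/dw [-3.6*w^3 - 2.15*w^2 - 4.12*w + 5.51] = -10.8*w^2 - 4.3*w - 4.12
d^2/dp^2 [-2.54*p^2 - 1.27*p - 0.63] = -5.08000000000000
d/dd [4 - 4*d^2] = -8*d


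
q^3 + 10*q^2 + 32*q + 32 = (q + 2)*(q + 4)^2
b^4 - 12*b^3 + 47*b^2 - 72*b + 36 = (b - 6)*(b - 3)*(b - 2)*(b - 1)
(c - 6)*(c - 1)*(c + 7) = c^3 - 43*c + 42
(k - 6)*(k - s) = k^2 - k*s - 6*k + 6*s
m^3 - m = m*(m - 1)*(m + 1)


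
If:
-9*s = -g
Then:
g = 9*s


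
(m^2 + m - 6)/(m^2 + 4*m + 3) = (m - 2)/(m + 1)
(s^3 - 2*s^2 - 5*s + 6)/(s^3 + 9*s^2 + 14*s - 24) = (s^2 - s - 6)/(s^2 + 10*s + 24)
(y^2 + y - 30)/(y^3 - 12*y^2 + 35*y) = (y + 6)/(y*(y - 7))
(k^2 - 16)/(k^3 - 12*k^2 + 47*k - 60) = (k + 4)/(k^2 - 8*k + 15)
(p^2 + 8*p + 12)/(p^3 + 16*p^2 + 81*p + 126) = (p + 2)/(p^2 + 10*p + 21)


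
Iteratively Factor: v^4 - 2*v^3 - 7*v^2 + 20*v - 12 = (v - 2)*(v^3 - 7*v + 6) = (v - 2)*(v - 1)*(v^2 + v - 6) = (v - 2)*(v - 1)*(v + 3)*(v - 2)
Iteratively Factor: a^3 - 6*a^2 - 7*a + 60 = (a - 5)*(a^2 - a - 12) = (a - 5)*(a + 3)*(a - 4)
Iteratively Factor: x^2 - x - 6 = (x - 3)*(x + 2)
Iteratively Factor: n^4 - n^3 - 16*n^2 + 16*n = (n)*(n^3 - n^2 - 16*n + 16) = n*(n - 1)*(n^2 - 16) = n*(n - 1)*(n + 4)*(n - 4)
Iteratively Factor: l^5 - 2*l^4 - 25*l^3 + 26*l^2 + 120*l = (l - 5)*(l^4 + 3*l^3 - 10*l^2 - 24*l) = (l - 5)*(l + 4)*(l^3 - l^2 - 6*l) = (l - 5)*(l - 3)*(l + 4)*(l^2 + 2*l) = (l - 5)*(l - 3)*(l + 2)*(l + 4)*(l)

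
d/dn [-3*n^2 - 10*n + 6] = -6*n - 10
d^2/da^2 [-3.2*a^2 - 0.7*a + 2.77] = -6.40000000000000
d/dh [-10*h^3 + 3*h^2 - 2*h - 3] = -30*h^2 + 6*h - 2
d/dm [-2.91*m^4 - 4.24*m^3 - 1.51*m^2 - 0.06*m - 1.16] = -11.64*m^3 - 12.72*m^2 - 3.02*m - 0.06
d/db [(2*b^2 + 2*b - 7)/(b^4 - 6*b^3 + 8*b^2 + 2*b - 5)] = 2*(-2*b^5 + 3*b^4 + 26*b^3 - 69*b^2 + 46*b + 2)/(b^8 - 12*b^7 + 52*b^6 - 92*b^5 + 30*b^4 + 92*b^3 - 76*b^2 - 20*b + 25)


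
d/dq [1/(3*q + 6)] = -1/(3*(q + 2)^2)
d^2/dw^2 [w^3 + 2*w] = 6*w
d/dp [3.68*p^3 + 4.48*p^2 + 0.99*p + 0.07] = 11.04*p^2 + 8.96*p + 0.99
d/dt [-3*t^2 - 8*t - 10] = -6*t - 8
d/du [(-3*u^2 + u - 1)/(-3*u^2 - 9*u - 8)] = (30*u^2 + 42*u - 17)/(9*u^4 + 54*u^3 + 129*u^2 + 144*u + 64)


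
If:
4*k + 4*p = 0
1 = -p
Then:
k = 1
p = -1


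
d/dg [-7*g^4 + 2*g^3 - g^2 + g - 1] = -28*g^3 + 6*g^2 - 2*g + 1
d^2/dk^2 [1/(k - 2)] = 2/(k - 2)^3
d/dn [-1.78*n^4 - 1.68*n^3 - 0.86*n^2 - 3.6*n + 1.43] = -7.12*n^3 - 5.04*n^2 - 1.72*n - 3.6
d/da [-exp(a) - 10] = -exp(a)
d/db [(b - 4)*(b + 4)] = 2*b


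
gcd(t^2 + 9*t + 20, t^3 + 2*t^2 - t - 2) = 1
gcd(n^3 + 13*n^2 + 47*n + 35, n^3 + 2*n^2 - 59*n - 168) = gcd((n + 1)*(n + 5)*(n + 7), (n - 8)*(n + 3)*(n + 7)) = n + 7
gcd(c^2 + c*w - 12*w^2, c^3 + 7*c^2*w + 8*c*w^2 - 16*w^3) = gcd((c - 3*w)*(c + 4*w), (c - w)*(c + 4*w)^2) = c + 4*w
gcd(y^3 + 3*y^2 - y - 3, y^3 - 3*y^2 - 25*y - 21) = y^2 + 4*y + 3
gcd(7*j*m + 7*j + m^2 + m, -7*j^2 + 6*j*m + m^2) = 7*j + m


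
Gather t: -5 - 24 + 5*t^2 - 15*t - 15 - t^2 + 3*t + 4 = 4*t^2 - 12*t - 40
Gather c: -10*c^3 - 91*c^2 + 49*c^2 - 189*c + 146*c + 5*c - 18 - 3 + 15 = -10*c^3 - 42*c^2 - 38*c - 6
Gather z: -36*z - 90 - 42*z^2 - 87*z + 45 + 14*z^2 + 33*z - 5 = -28*z^2 - 90*z - 50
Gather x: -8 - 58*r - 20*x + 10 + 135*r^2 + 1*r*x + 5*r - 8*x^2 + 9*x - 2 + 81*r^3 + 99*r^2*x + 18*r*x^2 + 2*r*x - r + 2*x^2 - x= 81*r^3 + 135*r^2 - 54*r + x^2*(18*r - 6) + x*(99*r^2 + 3*r - 12)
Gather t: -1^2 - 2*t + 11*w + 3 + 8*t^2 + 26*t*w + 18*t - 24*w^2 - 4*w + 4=8*t^2 + t*(26*w + 16) - 24*w^2 + 7*w + 6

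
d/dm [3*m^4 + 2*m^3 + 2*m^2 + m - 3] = 12*m^3 + 6*m^2 + 4*m + 1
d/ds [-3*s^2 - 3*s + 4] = -6*s - 3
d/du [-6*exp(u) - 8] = -6*exp(u)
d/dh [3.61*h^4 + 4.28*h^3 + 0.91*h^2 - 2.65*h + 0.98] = 14.44*h^3 + 12.84*h^2 + 1.82*h - 2.65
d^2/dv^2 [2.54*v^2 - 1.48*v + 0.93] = 5.08000000000000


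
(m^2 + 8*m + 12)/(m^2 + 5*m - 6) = (m + 2)/(m - 1)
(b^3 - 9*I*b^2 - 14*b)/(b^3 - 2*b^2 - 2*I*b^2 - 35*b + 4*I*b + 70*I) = b*(b - 7*I)/(b^2 - 2*b - 35)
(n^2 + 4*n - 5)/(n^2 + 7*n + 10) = (n - 1)/(n + 2)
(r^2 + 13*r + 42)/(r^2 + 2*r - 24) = (r + 7)/(r - 4)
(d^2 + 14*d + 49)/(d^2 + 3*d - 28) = (d + 7)/(d - 4)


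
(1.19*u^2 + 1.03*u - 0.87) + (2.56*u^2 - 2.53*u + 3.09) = 3.75*u^2 - 1.5*u + 2.22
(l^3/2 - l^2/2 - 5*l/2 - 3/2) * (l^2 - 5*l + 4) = l^5/2 - 3*l^4 + 2*l^3 + 9*l^2 - 5*l/2 - 6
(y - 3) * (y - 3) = y^2 - 6*y + 9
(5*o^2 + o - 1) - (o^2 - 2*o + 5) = 4*o^2 + 3*o - 6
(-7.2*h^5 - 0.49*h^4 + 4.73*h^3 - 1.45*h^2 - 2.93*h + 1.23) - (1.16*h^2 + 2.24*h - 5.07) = -7.2*h^5 - 0.49*h^4 + 4.73*h^3 - 2.61*h^2 - 5.17*h + 6.3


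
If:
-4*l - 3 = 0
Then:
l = -3/4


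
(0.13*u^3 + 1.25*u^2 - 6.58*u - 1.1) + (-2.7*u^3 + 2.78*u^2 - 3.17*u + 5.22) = -2.57*u^3 + 4.03*u^2 - 9.75*u + 4.12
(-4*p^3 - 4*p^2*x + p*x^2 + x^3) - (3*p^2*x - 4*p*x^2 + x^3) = -4*p^3 - 7*p^2*x + 5*p*x^2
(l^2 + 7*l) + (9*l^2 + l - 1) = 10*l^2 + 8*l - 1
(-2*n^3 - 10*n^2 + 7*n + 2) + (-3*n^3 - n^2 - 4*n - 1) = -5*n^3 - 11*n^2 + 3*n + 1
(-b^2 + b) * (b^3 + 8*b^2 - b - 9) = -b^5 - 7*b^4 + 9*b^3 + 8*b^2 - 9*b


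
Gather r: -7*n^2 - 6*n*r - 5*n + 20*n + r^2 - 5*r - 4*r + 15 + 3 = -7*n^2 + 15*n + r^2 + r*(-6*n - 9) + 18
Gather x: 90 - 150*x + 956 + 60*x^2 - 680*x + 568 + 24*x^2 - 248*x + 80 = 84*x^2 - 1078*x + 1694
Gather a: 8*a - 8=8*a - 8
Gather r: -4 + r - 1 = r - 5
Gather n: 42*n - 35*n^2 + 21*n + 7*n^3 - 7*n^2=7*n^3 - 42*n^2 + 63*n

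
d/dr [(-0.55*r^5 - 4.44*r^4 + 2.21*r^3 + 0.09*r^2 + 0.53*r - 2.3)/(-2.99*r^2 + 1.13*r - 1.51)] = (4.9335*r^6 + 24.0652*r^5 - 17.507*r^4 + 31.8122*r^3 - 8.3249*r^2 - 14.0258*r + 1.7987)/(8.9401*r^4 - 6.7574*r^3 + 10.3067*r^2 - 3.4126*r + 2.2801)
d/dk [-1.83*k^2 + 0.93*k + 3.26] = 0.93 - 3.66*k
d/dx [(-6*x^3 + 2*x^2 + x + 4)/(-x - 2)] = 2*(6*x^3 + 17*x^2 - 4*x + 1)/(x^2 + 4*x + 4)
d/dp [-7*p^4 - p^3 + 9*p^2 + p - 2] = -28*p^3 - 3*p^2 + 18*p + 1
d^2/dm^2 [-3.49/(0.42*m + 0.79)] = -1.231272/(0.42*m + 0.79)^3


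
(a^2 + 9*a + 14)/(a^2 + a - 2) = (a + 7)/(a - 1)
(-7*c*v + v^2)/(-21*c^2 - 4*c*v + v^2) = v/(3*c + v)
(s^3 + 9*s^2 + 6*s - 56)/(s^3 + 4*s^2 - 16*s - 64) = (s^2 + 5*s - 14)/(s^2 - 16)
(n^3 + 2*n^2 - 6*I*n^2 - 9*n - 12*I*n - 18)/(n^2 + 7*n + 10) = (n^2 - 6*I*n - 9)/(n + 5)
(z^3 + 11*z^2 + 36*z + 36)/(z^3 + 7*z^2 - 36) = (z + 2)/(z - 2)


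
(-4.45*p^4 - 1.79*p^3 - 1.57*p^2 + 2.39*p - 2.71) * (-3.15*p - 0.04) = 14.0175*p^5 + 5.8165*p^4 + 5.0171*p^3 - 7.4657*p^2 + 8.4409*p + 0.1084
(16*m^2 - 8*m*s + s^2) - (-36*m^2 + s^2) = 52*m^2 - 8*m*s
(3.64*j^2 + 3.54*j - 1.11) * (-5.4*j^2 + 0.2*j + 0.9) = -19.656*j^4 - 18.388*j^3 + 9.978*j^2 + 2.964*j - 0.999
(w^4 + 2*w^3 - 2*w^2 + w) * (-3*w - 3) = -3*w^5 - 9*w^4 + 3*w^2 - 3*w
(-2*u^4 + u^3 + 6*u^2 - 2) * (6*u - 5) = -12*u^5 + 16*u^4 + 31*u^3 - 30*u^2 - 12*u + 10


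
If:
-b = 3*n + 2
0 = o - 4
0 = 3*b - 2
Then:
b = 2/3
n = -8/9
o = 4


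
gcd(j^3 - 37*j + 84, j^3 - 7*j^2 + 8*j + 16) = j - 4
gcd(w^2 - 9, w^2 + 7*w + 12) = w + 3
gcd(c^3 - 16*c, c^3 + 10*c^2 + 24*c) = c^2 + 4*c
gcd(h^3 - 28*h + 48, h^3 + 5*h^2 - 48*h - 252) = h + 6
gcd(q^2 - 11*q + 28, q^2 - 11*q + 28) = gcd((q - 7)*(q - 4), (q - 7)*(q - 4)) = q^2 - 11*q + 28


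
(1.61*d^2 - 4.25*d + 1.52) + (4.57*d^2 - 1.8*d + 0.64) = 6.18*d^2 - 6.05*d + 2.16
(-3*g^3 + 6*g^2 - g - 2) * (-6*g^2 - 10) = 18*g^5 - 36*g^4 + 36*g^3 - 48*g^2 + 10*g + 20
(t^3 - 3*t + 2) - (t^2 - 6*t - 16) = t^3 - t^2 + 3*t + 18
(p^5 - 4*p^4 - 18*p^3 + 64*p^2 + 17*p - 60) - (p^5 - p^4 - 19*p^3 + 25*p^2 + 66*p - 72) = -3*p^4 + p^3 + 39*p^2 - 49*p + 12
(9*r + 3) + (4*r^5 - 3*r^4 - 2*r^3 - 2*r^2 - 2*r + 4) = 4*r^5 - 3*r^4 - 2*r^3 - 2*r^2 + 7*r + 7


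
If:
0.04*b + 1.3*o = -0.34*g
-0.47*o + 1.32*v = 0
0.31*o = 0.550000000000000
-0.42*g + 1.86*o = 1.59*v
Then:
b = -104.12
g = 5.47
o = 1.77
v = 0.63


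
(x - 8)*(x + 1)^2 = x^3 - 6*x^2 - 15*x - 8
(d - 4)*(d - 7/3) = d^2 - 19*d/3 + 28/3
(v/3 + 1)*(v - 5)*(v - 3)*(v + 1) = v^4/3 - 4*v^3/3 - 14*v^2/3 + 12*v + 15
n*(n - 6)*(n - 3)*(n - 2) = n^4 - 11*n^3 + 36*n^2 - 36*n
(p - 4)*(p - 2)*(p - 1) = p^3 - 7*p^2 + 14*p - 8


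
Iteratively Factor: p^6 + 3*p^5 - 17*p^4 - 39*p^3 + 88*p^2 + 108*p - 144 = (p + 4)*(p^5 - p^4 - 13*p^3 + 13*p^2 + 36*p - 36) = (p + 3)*(p + 4)*(p^4 - 4*p^3 - p^2 + 16*p - 12) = (p - 3)*(p + 3)*(p + 4)*(p^3 - p^2 - 4*p + 4) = (p - 3)*(p - 1)*(p + 3)*(p + 4)*(p^2 - 4) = (p - 3)*(p - 1)*(p + 2)*(p + 3)*(p + 4)*(p - 2)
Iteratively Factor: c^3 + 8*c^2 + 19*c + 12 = (c + 3)*(c^2 + 5*c + 4) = (c + 3)*(c + 4)*(c + 1)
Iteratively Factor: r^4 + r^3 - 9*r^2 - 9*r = (r + 1)*(r^3 - 9*r) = r*(r + 1)*(r^2 - 9) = r*(r - 3)*(r + 1)*(r + 3)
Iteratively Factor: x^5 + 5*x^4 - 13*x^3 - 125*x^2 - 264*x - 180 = (x - 5)*(x^4 + 10*x^3 + 37*x^2 + 60*x + 36) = (x - 5)*(x + 2)*(x^3 + 8*x^2 + 21*x + 18) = (x - 5)*(x + 2)*(x + 3)*(x^2 + 5*x + 6) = (x - 5)*(x + 2)^2*(x + 3)*(x + 3)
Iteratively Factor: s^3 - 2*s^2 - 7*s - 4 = (s - 4)*(s^2 + 2*s + 1) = (s - 4)*(s + 1)*(s + 1)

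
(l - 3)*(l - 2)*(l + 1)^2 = l^4 - 3*l^3 - 3*l^2 + 7*l + 6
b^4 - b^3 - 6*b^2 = b^2*(b - 3)*(b + 2)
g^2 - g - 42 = (g - 7)*(g + 6)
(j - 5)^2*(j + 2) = j^3 - 8*j^2 + 5*j + 50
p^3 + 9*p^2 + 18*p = p*(p + 3)*(p + 6)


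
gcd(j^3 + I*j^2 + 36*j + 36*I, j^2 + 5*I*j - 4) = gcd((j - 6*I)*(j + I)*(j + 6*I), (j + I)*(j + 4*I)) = j + I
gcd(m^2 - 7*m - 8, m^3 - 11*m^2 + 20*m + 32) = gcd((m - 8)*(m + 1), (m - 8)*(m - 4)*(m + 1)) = m^2 - 7*m - 8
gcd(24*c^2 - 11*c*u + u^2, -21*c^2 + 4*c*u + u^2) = -3*c + u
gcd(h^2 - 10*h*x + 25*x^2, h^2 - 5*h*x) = -h + 5*x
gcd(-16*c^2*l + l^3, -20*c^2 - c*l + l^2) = 4*c + l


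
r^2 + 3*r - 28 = (r - 4)*(r + 7)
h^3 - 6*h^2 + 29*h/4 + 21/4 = (h - 7/2)*(h - 3)*(h + 1/2)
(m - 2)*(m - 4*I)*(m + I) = m^3 - 2*m^2 - 3*I*m^2 + 4*m + 6*I*m - 8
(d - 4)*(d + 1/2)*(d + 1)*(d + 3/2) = d^4 - d^3 - 37*d^2/4 - 41*d/4 - 3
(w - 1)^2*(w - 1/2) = w^3 - 5*w^2/2 + 2*w - 1/2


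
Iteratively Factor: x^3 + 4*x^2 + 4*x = (x + 2)*(x^2 + 2*x) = x*(x + 2)*(x + 2)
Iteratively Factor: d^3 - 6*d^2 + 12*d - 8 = (d - 2)*(d^2 - 4*d + 4) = (d - 2)^2*(d - 2)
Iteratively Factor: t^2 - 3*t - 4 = (t - 4)*(t + 1)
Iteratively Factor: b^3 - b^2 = (b - 1)*(b^2) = b*(b - 1)*(b)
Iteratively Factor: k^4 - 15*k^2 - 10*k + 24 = (k - 1)*(k^3 + k^2 - 14*k - 24) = (k - 4)*(k - 1)*(k^2 + 5*k + 6) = (k - 4)*(k - 1)*(k + 3)*(k + 2)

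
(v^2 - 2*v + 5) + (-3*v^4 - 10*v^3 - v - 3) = -3*v^4 - 10*v^3 + v^2 - 3*v + 2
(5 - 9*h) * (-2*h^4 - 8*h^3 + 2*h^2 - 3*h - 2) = 18*h^5 + 62*h^4 - 58*h^3 + 37*h^2 + 3*h - 10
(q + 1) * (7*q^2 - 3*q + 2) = 7*q^3 + 4*q^2 - q + 2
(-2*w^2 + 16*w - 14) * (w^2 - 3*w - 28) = -2*w^4 + 22*w^3 - 6*w^2 - 406*w + 392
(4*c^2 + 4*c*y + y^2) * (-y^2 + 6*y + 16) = -4*c^2*y^2 + 24*c^2*y + 64*c^2 - 4*c*y^3 + 24*c*y^2 + 64*c*y - y^4 + 6*y^3 + 16*y^2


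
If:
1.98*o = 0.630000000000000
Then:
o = 0.32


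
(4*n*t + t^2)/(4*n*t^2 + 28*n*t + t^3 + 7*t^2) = 1/(t + 7)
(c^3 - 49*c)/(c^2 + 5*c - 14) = c*(c - 7)/(c - 2)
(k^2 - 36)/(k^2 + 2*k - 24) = (k - 6)/(k - 4)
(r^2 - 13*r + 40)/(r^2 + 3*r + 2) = (r^2 - 13*r + 40)/(r^2 + 3*r + 2)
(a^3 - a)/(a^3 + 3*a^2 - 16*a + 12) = a*(a + 1)/(a^2 + 4*a - 12)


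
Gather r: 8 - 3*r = 8 - 3*r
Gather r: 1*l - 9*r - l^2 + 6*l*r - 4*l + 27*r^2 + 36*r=-l^2 - 3*l + 27*r^2 + r*(6*l + 27)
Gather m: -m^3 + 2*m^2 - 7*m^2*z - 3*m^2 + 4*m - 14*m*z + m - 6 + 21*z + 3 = -m^3 + m^2*(-7*z - 1) + m*(5 - 14*z) + 21*z - 3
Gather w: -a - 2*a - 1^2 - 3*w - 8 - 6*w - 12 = -3*a - 9*w - 21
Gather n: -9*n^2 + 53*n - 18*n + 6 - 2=-9*n^2 + 35*n + 4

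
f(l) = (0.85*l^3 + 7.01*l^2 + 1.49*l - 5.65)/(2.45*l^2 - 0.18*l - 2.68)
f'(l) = (0.18 - 4.9*l)*(0.85*l^3 + 7.01*l^2 + 1.49*l - 5.65)/(2.45*l^2 - 0.18*l - 2.68)^2 + (2.55*l^2 + 14.02*l + 1.49)/(2.45*l^2 - 0.18*l - 2.68) = (2.0825*l^4 - 0.306000000000004*l^3 - 11.7463*l^2 - 9.8886*l - 5.0102)/(6.0025*l^4 - 0.882*l^3 - 13.0996*l^2 + 0.9648*l + 7.1824)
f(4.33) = 4.74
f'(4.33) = 0.24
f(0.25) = 1.88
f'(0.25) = -1.24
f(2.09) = 4.69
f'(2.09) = -0.69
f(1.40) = 6.69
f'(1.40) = -9.93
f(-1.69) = 1.68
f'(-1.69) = -0.16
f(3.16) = 4.52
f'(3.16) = 0.10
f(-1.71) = 1.68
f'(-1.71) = -0.14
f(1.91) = 4.85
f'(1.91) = -1.18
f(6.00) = 5.20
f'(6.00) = 0.30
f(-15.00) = -2.39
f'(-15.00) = 0.34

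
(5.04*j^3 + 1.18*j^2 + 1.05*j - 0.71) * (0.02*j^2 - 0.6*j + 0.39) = 0.1008*j^5 - 3.0004*j^4 + 1.2786*j^3 - 0.184*j^2 + 0.8355*j - 0.2769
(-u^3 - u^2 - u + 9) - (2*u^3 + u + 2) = -3*u^3 - u^2 - 2*u + 7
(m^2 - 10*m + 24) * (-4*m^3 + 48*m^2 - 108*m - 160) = -4*m^5 + 88*m^4 - 684*m^3 + 2072*m^2 - 992*m - 3840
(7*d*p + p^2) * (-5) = -35*d*p - 5*p^2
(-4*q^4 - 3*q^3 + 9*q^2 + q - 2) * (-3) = 12*q^4 + 9*q^3 - 27*q^2 - 3*q + 6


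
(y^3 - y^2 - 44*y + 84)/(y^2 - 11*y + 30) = (y^2 + 5*y - 14)/(y - 5)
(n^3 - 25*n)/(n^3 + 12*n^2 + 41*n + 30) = n*(n - 5)/(n^2 + 7*n + 6)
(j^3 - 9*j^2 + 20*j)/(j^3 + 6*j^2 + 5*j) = (j^2 - 9*j + 20)/(j^2 + 6*j + 5)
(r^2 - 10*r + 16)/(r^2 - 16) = (r^2 - 10*r + 16)/(r^2 - 16)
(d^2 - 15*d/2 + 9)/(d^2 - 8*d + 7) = (d^2 - 15*d/2 + 9)/(d^2 - 8*d + 7)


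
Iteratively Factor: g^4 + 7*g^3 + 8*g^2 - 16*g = (g - 1)*(g^3 + 8*g^2 + 16*g) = (g - 1)*(g + 4)*(g^2 + 4*g) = g*(g - 1)*(g + 4)*(g + 4)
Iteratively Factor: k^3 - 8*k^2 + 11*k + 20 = (k + 1)*(k^2 - 9*k + 20) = (k - 4)*(k + 1)*(k - 5)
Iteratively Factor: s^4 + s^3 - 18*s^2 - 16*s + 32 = (s - 4)*(s^3 + 5*s^2 + 2*s - 8) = (s - 4)*(s + 2)*(s^2 + 3*s - 4) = (s - 4)*(s - 1)*(s + 2)*(s + 4)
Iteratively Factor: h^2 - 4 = (h - 2)*(h + 2)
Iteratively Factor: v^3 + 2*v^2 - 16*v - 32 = (v - 4)*(v^2 + 6*v + 8) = (v - 4)*(v + 4)*(v + 2)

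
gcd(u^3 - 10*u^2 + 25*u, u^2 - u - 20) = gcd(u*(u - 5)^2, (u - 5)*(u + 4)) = u - 5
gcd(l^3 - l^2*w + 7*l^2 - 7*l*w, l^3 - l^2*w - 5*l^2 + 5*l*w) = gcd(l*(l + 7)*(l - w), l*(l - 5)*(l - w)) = -l^2 + l*w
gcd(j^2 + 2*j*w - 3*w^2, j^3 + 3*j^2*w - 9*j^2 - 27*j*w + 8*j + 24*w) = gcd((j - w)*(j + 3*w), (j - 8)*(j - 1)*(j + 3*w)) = j + 3*w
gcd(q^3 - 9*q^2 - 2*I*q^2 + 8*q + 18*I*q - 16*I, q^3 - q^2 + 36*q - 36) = q - 1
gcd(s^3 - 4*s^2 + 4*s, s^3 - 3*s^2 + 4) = s^2 - 4*s + 4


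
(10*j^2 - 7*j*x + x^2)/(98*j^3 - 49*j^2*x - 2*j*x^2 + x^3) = (-5*j + x)/(-49*j^2 + x^2)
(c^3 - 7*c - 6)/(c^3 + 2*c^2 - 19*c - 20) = (c^2 - c - 6)/(c^2 + c - 20)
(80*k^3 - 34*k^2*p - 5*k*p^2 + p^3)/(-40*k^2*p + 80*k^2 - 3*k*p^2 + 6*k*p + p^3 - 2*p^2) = (-2*k + p)/(p - 2)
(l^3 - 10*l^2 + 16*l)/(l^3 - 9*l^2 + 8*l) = (l - 2)/(l - 1)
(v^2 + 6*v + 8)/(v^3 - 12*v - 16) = (v + 4)/(v^2 - 2*v - 8)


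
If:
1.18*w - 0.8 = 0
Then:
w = 0.68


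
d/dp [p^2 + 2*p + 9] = 2*p + 2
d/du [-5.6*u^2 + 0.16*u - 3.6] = 0.16 - 11.2*u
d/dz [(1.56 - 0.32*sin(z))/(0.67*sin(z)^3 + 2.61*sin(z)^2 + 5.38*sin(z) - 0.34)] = (0.4288*sin(z)^3 - 2.3004*sin(z)^2 - 8.1432*sin(z) - 8.284)*cos(z)/(0.4489*sin(z)^6 + 3.4974*sin(z)^5 + 14.0213*sin(z)^4 + 27.628*sin(z)^3 + 27.1696*sin(z)^2 - 3.6584*sin(z) + 0.1156)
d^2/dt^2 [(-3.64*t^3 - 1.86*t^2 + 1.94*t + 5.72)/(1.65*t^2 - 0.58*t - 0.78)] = (-1.77635683940025e-15*t^4 - 4.81509200000001*t^3 + 69.192864*t^2 - 31.151016*t + 14.553136)/(4.492125*t^6 - 4.73715*t^5 - 4.70547*t^4 + 4.283648*t^3 + 2.224404*t^2 - 1.058616*t - 0.474552)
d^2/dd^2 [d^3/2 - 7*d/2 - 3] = 3*d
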